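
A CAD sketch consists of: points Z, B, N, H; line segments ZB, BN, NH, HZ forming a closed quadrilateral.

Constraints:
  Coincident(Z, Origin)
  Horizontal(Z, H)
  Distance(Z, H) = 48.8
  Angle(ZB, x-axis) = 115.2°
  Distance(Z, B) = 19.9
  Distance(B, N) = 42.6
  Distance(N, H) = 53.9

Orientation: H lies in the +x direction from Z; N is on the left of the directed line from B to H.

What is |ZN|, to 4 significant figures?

52.27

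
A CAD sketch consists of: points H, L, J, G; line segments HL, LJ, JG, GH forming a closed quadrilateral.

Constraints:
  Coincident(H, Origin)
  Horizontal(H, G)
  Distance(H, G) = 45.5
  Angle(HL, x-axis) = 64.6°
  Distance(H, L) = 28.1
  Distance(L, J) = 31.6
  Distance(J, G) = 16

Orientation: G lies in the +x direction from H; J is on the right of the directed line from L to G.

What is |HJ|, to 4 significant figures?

29.54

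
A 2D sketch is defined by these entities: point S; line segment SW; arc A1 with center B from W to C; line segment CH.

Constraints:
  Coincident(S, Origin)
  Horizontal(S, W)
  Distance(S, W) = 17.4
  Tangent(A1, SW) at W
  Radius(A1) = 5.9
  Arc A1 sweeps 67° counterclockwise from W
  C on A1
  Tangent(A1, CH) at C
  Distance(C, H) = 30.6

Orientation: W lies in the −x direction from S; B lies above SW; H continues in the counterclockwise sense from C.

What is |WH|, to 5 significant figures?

36.210

S is at the origin; SW is horizontal with |SW| = 17.4 and W on the −x side, so W = (-17.400, 0.0000). A1 meets SW tangentially, so BW is at right angles to SW, so B = W + (0, 5.9) = (-17.400, 5.9000). On A1, W sits at bearing -90° from B; a 67° counterclockwise sweep puts C at bearing -23°, so C = B + 5.9·(cos -23°, sin -23°) = (-11.969, 3.5947). Since A1 is tangent to CH there, BC ⟂ CH, so CH runs along (−sin -23°, cos -23°); with |CH| = 30.6, H = (-0.012649, 31.762). Then |WH| = |H − W| = 36.210.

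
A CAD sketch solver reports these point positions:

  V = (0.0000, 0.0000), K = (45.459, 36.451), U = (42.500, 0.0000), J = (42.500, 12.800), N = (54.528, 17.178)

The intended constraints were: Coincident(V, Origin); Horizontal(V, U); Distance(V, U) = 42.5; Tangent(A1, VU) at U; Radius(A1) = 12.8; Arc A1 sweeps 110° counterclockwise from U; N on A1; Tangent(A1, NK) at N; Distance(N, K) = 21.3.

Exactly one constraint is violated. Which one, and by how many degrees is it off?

Tangent(A1, NK) at N — off by 5.20°.

V = (0.00, 0.00) ✓; V.y = 0.00, U.y = 0.00 ✓; |VU| = 42.50 ✓; ∠(JU, UV) = 90.00° ✓; |JU| = 12.80 ✓; bearing(J→N) − bearing(J→U) = 110.0° ✓; |JN| = 12.80 ✓; ∠(JN, NK) = 84.80° ✗; |NK| = 21.30 ✓.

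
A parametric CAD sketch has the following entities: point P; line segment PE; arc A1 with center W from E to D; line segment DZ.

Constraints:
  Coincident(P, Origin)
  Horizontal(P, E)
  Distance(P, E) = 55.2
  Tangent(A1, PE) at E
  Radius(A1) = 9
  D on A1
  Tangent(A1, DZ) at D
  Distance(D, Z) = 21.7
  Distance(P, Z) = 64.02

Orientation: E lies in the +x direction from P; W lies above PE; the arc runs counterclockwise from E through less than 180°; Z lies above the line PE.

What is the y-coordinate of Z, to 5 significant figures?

32.492

Checks: |PE| = 55.20 ✓; |WD| = 9.000 ✓; ∠(WD, DZ) = 90.00° ✓; |DZ| = 21.70 ✓; |PZ| = 64.02 ✓.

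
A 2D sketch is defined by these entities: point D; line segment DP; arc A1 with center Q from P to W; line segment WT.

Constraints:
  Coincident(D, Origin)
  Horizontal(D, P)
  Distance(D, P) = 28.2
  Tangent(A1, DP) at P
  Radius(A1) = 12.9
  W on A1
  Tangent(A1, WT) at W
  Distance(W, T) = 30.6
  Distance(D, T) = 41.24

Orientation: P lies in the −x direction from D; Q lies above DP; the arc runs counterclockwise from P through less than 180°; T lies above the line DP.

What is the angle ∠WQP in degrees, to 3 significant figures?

78.1°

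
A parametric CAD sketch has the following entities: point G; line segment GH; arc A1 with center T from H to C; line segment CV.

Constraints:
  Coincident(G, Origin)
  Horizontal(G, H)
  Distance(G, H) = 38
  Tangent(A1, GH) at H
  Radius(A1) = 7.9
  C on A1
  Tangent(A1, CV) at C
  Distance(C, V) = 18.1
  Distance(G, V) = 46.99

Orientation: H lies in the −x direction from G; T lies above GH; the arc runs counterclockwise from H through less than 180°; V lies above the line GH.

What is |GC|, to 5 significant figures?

32.686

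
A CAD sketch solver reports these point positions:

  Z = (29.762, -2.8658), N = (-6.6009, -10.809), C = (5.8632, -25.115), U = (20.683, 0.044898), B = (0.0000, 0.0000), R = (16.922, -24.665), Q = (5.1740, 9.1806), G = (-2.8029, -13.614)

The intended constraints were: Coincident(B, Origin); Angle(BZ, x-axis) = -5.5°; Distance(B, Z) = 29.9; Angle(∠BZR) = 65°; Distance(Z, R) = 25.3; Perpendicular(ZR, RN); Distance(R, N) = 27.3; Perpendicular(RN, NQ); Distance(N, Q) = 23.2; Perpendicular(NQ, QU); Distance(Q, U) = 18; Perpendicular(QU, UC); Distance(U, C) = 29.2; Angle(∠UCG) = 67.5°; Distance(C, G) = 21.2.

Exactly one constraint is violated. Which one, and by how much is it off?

Distance(C, G) = 21.2 — off by 6.80.

B = (0.00, 0.00) ✓; BZ at -5.500° ✓; |BZ| = 29.90 ✓; ∠BZR = 65.00° ✓; |ZR| = 25.30 ✓; ∠(ZR, RN) = 90.00° ✓; |RN| = 27.30 ✓; ∠(RN, NQ) = 90.00° ✓; |NQ| = 23.20 ✓; ∠(NQ, QU) = 90.00° ✓; |QU| = 18.00 ✓; ∠(QU, UC) = 90.00° ✓; |UC| = 29.20 ✓; ∠UCG = 67.50° ✓; |CG| = 14.40 ✗.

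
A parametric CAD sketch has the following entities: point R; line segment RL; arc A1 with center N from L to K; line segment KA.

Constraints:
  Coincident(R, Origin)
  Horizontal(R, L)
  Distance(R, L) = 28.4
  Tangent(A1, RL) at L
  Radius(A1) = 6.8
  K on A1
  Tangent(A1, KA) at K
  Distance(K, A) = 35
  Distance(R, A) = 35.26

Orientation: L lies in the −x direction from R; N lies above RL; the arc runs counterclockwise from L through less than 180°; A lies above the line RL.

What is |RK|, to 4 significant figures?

22.67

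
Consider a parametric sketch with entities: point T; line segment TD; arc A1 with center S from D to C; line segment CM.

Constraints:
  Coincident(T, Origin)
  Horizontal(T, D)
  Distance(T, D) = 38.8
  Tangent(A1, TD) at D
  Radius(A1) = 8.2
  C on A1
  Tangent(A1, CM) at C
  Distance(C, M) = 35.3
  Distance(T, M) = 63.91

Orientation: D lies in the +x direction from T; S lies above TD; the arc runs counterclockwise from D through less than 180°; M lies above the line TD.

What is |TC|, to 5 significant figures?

47.719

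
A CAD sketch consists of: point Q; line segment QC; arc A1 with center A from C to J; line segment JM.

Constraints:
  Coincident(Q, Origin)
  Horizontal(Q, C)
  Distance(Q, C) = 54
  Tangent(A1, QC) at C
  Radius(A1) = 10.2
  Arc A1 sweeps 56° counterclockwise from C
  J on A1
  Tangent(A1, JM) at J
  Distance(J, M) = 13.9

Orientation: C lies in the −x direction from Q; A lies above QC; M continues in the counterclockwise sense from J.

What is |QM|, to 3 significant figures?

41.0

Q is at the origin; QC is horizontal with |QC| = 54.0 and C on the −x side, so C = (-54.0, 0.00). A1 meets QC tangentially, so AC is at right angles to QC, so A = C + (0, 10.2) = (-54.0, 10.2). On A1, C sits at bearing -90° from A; a 56° counterclockwise sweep puts J at bearing -34°, so J = A + 10.2·(cos -34°, sin -34°) = (-45.5, 4.50). Tangency of A1 to JM means the radius AJ is perpendicular to JM, so JM runs along (−sin -34°, cos -34°); with |JM| = 13.9, M = (-37.8, 16.0). Then |QM| = |M − Q| = 41.0.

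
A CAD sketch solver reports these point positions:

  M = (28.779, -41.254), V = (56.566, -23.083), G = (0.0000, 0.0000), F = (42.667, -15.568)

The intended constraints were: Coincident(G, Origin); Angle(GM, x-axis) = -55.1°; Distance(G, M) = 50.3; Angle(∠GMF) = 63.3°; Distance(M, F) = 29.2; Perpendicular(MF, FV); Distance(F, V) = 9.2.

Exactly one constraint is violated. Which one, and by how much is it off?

Distance(F, V) = 9.2 — off by 6.60.

G = (0.00, 0.00) ✓; GM at -55.10° ✓; |GM| = 50.30 ✓; ∠GMF = 63.30° ✓; |MF| = 29.20 ✓; ∠(MF, FV) = 90.00° ✓; |FV| = 15.80 ✗.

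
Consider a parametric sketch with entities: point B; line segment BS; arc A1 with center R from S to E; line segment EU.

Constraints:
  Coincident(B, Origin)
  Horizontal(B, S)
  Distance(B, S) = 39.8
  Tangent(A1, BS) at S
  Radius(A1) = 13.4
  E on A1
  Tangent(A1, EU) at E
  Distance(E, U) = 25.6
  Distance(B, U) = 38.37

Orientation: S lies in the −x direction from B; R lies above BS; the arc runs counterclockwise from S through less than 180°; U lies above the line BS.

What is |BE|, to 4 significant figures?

28.60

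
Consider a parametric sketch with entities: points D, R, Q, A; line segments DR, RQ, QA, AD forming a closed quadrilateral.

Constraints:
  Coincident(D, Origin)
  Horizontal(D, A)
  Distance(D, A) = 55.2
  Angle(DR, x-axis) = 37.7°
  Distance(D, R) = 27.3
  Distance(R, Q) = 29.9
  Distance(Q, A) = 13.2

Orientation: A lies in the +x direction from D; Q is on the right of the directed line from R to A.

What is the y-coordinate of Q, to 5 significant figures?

-4.4264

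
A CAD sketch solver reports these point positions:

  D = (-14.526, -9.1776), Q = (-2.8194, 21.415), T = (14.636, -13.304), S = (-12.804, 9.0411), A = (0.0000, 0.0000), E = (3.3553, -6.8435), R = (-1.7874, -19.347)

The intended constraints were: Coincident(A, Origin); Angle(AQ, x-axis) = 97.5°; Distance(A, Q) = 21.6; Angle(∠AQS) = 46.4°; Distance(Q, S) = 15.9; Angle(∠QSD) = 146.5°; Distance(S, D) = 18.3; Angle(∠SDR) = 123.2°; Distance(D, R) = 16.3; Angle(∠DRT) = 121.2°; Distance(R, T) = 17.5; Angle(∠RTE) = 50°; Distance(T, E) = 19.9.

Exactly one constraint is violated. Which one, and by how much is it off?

Distance(T, E) = 19.9 — off by 6.90.

A = (0.00, 0.00) ✓; AQ at 97.50° ✓; |AQ| = 21.60 ✓; ∠AQS = 46.40° ✓; |QS| = 15.90 ✓; ∠QSD = 146.5° ✓; |SD| = 18.30 ✓; ∠SDR = 123.2° ✓; |DR| = 16.30 ✓; ∠DRT = 121.2° ✓; |RT| = 17.50 ✓; ∠RTE = 50.00° ✓; |TE| = 13.00 ✗.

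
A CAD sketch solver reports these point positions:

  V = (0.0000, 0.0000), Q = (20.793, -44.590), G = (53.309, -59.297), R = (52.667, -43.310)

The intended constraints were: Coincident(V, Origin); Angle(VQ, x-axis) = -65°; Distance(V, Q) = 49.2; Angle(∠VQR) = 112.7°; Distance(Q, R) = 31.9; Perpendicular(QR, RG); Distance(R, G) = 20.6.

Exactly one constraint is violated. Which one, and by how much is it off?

Distance(R, G) = 20.6 — off by 4.60.

V = (0.00, 0.00) ✓; VQ at -65.00° ✓; |VQ| = 49.20 ✓; ∠VQR = 112.7° ✓; |QR| = 31.90 ✓; ∠(QR, RG) = 90.00° ✓; |RG| = 16.00 ✗.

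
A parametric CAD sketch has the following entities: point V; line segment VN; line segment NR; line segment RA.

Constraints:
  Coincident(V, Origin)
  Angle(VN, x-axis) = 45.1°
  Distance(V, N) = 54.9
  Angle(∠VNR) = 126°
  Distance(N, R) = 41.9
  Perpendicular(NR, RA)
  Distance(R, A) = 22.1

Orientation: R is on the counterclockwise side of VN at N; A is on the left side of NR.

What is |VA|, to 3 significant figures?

77.5

V is at the origin; VN runs at 45.1° with length 54.9, so N = 54.9·(cos 45.1°, sin 45.1°) = (38.8, 38.9). ∠VNR = 126.0°, so NR runs at 45.1° + (180° − 126.0°) = 99.1° from the x-axis; with |NR| = 41.9, R = N + 41.9·(cos 99.1°, sin 99.1°) = (32.1, 80.3). NR ⟂ RA; with |RA| = 22.1 on the left of NR, A = R + 22.1·(-0.987, -0.158) = (10.3, 76.8). Then |VA| = |A − V| = 77.5.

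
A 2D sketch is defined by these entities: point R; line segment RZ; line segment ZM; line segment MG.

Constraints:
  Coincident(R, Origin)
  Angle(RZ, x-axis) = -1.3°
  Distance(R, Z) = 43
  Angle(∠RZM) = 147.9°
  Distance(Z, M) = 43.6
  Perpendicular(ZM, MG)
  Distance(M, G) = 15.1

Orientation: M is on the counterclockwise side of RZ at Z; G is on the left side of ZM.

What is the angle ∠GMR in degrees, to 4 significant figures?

74.06°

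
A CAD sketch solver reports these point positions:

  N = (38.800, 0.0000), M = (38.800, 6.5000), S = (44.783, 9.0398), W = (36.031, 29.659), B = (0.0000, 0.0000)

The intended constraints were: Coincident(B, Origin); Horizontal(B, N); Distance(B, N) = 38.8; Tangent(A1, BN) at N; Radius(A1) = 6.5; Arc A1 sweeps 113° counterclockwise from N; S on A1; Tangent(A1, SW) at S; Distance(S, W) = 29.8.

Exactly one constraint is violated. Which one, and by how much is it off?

Distance(S, W) = 29.8 — off by 7.40.

B = (0.00, 0.00) ✓; B.y = 0.00, N.y = 0.00 ✓; |BN| = 38.80 ✓; ∠(MN, NB) = 90.00° ✓; |MN| = 6.500 ✓; bearing(M→S) − bearing(M→N) = 113.0° ✓; |MS| = 6.500 ✓; ∠(MS, SW) = 90.00° ✓; |SW| = 22.40 ✗.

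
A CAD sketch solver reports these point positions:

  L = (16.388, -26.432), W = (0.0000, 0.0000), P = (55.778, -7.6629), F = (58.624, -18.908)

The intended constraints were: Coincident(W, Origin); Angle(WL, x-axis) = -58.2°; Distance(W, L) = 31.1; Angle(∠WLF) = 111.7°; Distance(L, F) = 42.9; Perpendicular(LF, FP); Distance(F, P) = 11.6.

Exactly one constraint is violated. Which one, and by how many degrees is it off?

Perpendicular(LF, FP) — off by 4.10°.

W = (0.00, 0.00) ✓; WL at -58.20° ✓; |WL| = 31.10 ✓; ∠WLF = 111.7° ✓; |LF| = 42.90 ✓; ∠(LF, FP) = 94.10° ✗; |FP| = 11.60 ✓.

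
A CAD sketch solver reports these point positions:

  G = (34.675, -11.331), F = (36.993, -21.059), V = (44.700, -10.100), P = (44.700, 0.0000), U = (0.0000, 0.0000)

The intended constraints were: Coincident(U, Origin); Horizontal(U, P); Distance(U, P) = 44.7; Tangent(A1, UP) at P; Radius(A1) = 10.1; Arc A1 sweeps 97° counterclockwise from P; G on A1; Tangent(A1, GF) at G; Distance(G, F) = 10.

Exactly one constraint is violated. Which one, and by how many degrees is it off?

Tangent(A1, GF) at G — off by 6.40°.

U = (0.00, 0.00) ✓; U.y = 0.00, P.y = 0.00 ✓; |UP| = 44.70 ✓; ∠(VP, PU) = 90.00° ✓; |VP| = 10.10 ✓; bearing(V→G) − bearing(V→P) = 97.00° ✓; |VG| = 10.10 ✓; ∠(VG, GF) = 83.60° ✗; |GF| = 10.00 ✓.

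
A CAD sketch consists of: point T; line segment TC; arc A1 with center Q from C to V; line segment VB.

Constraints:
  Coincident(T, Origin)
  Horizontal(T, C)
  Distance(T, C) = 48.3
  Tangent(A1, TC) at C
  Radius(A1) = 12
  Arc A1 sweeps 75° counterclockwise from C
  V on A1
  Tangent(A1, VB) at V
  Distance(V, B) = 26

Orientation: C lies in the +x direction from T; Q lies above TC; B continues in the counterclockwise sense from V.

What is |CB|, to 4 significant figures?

38.63

On A1, C sits at bearing -90° from Q; a 75° counterclockwise sweep puts V at bearing -15°, so V = Q + 12.0·(cos -15°, sin -15°) = (59.89, 8.894). The tangent condition forces QV to be normal to VB, so VB runs along (−sin -15°, cos -15°); with |VB| = 26.0, B = (66.62, 34.01). Then |CB| = |B − C| = 38.63.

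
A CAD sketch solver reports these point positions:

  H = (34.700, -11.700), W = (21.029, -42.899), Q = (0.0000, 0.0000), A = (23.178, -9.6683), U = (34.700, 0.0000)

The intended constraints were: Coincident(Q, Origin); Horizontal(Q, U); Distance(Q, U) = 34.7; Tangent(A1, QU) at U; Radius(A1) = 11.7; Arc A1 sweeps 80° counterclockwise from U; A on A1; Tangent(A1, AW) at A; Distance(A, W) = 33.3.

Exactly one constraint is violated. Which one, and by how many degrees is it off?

Tangent(A1, AW) at A — off by 6.30°.

Q = (0.00, 0.00) ✓; Q.y = 0.00, U.y = 0.00 ✓; |QU| = 34.70 ✓; ∠(HU, UQ) = 90.00° ✓; |HU| = 11.70 ✓; bearing(H→A) − bearing(H→U) = 80.00° ✓; |HA| = 11.70 ✓; ∠(HA, AW) = 83.70° ✗; |AW| = 33.30 ✓.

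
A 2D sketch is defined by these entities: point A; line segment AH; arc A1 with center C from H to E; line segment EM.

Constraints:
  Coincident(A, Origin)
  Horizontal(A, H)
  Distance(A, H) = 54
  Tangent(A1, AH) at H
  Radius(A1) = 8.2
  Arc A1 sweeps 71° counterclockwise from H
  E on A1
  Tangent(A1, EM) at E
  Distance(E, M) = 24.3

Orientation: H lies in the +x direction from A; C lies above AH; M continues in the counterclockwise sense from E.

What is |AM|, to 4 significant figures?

75.27

On A1, H sits at bearing -90° from C; a 71° counterclockwise sweep puts E at bearing -19°, so E = C + 8.2·(cos -19°, sin -19°) = (61.75, 5.530). Tangency of A1 to EM means the radius CE is perpendicular to EM, so EM runs along (−sin -19°, cos -19°); with |EM| = 24.3, M = (69.66, 28.51). Then |AM| = |M − A| = 75.27.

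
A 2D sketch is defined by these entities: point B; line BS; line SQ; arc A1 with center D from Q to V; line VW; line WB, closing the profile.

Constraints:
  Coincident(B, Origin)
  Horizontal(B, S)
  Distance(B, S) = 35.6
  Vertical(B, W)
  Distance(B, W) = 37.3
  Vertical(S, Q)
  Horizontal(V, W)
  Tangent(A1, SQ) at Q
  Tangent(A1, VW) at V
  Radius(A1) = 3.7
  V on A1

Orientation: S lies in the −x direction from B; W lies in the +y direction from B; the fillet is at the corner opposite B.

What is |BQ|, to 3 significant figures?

49.0

B is at the origin; B and S share the same y with |BS| = 35.6 and S on the −x side, so S = (-35.6, 0.00). B and W share the same x with |BW| = 37.3 and W on the +y side, so W = (0.00, 37.3). The virtual corner opposite B is at (-35.6, 37.3). The tangent condition forces DQ to be normal to SQ and tangency of A1 to VW means the radius DV is perpendicular to VW, with radius 3.7, so the center D sits 3.7 in from both sides at D = (-31.9, 33.6). That places the tangent points at Q = (-35.6, 33.6) on SQ and V = (-31.9, 37.3) on VW. Then |BQ| = |Q − B| = 49.0.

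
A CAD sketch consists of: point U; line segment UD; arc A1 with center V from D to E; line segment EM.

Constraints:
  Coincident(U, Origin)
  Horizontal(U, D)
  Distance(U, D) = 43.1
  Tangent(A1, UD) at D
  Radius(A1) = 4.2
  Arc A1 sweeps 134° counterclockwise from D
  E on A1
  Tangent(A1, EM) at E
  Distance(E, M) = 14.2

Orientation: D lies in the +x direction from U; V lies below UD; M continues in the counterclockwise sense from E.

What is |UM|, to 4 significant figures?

52.86

U is at the origin; U and D share the same y with |UD| = 43.1 and D on the +x side, so D = (43.10, 0.000). A1 meets UD tangentially, so VD is at right angles to UD, so V = D + (0, -4.2) = (43.10, -4.200). On A1, D sits at bearing 90° from V; a 134° counterclockwise sweep puts E at bearing 224°, so E = V + 4.2·(cos 224°, sin 224°) = (40.08, -7.118). Tangency of A1 to EM means the radius VE is perpendicular to EM, so EM runs along (−sin 224°, cos 224°); with |EM| = 14.2, M = (49.94, -17.33). Then |UM| = |M − U| = 52.86.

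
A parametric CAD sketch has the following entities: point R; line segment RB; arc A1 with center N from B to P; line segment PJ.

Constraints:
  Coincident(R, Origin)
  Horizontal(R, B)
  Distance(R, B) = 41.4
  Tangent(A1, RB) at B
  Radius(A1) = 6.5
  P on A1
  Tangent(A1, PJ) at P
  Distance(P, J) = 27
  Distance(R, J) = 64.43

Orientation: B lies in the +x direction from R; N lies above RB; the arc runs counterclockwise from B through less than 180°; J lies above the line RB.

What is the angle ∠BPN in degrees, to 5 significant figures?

55.888°

R is at the origin; R and B share the same y with |RB| = 41.4 and B on the +x side, so B = (41.400, 0.0000). The tangent condition forces NB to be normal to RB, so N = B + (0, 6.5) = (41.400, 6.5000). Since NP ⟂ PJ (tangency), |NJ| = √(6.5² + 27.0²) = 27.771 regardless of where P sits on A1. So J lies on both circle(R, 64.43) and circle(N, 27.771); the above-RB intersection is J = (57.453, 29.162). P is the foot of the tangent from J: P = (47.436, 4.0886).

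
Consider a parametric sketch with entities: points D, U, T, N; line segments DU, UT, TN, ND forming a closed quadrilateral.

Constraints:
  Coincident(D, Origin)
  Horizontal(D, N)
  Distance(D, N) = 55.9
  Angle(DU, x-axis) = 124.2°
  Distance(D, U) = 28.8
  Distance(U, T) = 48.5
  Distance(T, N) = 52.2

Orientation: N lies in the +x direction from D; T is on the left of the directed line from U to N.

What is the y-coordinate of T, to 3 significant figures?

44.0

Checks: |UT| = 48.50 ✓; |TN| = 52.20 ✓.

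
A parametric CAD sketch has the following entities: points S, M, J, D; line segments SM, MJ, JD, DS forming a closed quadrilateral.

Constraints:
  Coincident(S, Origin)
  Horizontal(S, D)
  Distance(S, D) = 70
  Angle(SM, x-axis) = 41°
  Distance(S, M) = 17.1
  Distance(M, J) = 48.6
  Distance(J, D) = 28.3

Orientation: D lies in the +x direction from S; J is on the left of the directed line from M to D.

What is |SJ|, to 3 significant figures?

64.7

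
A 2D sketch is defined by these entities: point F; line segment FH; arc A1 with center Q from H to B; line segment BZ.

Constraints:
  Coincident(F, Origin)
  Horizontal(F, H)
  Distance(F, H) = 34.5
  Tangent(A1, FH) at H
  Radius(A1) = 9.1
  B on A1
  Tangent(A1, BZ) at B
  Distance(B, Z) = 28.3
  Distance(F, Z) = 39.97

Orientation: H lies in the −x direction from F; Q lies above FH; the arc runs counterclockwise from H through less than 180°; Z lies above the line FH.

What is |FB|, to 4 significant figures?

26.59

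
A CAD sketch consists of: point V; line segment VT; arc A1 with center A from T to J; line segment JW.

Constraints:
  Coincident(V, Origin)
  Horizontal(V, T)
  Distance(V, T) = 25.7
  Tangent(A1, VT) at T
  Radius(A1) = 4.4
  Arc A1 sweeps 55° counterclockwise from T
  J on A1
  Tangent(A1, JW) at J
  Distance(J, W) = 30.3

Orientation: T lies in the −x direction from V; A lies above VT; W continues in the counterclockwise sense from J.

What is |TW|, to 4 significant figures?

33.96

V is at the origin; VT is horizontal with |VT| = 25.7 and T on the −x side, so T = (-25.70, 0.000). A1 meets VT tangentially, so AT is at right angles to VT, so A = T + (0, 4.4) = (-25.70, 4.400). On A1, T sits at bearing -90° from A; a 55° counterclockwise sweep puts J at bearing -35°, so J = A + 4.4·(cos -35°, sin -35°) = (-22.10, 1.876). Tangency of A1 to JW means the radius AJ is perpendicular to JW, so JW runs along (−sin -35°, cos -35°); with |JW| = 30.3, W = (-4.716, 26.70). Then |TW| = |W − T| = 33.96.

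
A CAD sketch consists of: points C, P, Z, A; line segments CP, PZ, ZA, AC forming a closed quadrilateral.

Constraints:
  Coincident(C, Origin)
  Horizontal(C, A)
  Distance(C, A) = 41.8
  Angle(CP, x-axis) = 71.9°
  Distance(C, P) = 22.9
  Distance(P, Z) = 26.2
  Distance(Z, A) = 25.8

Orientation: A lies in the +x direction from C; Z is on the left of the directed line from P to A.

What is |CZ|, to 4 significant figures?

41.15

Checks: |PZ| = 26.20 ✓; |ZA| = 25.80 ✓.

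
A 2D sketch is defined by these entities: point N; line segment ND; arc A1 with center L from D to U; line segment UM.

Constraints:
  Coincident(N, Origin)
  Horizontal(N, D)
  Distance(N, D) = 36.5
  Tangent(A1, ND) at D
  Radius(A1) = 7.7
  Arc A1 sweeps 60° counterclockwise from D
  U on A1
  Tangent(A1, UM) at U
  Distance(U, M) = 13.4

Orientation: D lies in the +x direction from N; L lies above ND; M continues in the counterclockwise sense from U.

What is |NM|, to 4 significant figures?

52.21

N is at the origin; N and D share the same y with |ND| = 36.5 and D on the +x side, so D = (36.50, 0.000). Tangency of A1 to ND means the radius LD is perpendicular to ND, so L = D + (0, 7.7) = (36.50, 7.700). On A1, D sits at bearing -90° from L; a 60° counterclockwise sweep puts U at bearing -30°, so U = L + 7.7·(cos -30°, sin -30°) = (43.17, 3.850). The tangent condition forces LU to be normal to UM, so UM runs along (−sin -30°, cos -30°); with |UM| = 13.4, M = (49.87, 15.45). Then |NM| = |M − N| = 52.21.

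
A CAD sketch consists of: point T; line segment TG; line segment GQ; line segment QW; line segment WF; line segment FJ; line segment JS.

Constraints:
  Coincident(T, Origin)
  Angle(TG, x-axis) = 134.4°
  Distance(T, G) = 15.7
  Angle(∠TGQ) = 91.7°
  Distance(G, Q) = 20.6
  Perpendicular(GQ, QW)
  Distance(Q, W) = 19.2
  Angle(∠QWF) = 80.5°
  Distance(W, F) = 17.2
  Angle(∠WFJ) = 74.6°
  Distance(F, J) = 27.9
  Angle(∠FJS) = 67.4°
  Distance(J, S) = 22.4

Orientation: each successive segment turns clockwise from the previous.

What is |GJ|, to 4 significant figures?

17.79

T is at the origin; TG runs at 134.4° with length 15.7, so G = (-10.98, 11.22). ∠TGQ = 91.7° gives GQ at 46.10° from the x-axis; with |GQ| = 20.6, Q = (3.299, 26.06). GQ is perpendicular to QW, so QW runs at -43.90°; with |QW| = 19.2, W = (17.13, 12.75). ∠QWF = 80.5° gives WF at -143.4° from the x-axis; with |WF| = 17.2, F = (3.325, 2.492). ∠WFJ = 74.6° gives FJ at 111.2° from the x-axis; with |FJ| = 27.9, J = (-6.764, 28.50). Then |GJ| = |J − G| = 17.79.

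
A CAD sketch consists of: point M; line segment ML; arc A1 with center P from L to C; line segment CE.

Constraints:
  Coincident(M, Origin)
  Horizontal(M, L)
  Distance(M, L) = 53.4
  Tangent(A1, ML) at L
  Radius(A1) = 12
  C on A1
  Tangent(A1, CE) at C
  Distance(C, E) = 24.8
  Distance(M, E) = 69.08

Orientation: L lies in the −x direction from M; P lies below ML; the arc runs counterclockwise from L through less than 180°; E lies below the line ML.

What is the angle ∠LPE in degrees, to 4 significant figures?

172.9°

M is at the origin; ML is horizontal with |ML| = 53.4 and L on the −x side, so L = (-53.40, 0.000). A1 meets ML tangentially, so PL is at right angles to ML, so P = L + (0, -12) = (-53.40, -12.00). Since PC ⟂ CE (tangency), |PE| = √(12.0² + 24.8²) = 27.55 regardless of where C sits on A1. So E lies on both circle(M, 69.08) and circle(P, 27.55); the below-ML intersection is E = (-56.78, -39.34). C is the foot of the tangent from E: C = (-64.76, -15.86).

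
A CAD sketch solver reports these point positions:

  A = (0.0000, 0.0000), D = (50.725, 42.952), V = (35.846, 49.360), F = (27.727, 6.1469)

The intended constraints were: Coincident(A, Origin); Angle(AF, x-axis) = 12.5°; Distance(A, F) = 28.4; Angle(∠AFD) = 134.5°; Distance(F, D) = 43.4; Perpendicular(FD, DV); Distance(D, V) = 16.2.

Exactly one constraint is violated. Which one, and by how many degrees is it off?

Perpendicular(FD, DV) — off by 8.70°.

A = (0.00, 0.00) ✓; AF at 12.50° ✓; |AF| = 28.40 ✓; ∠AFD = 134.5° ✓; |FD| = 43.40 ✓; ∠(FD, DV) = 98.70° ✗; |DV| = 16.20 ✓.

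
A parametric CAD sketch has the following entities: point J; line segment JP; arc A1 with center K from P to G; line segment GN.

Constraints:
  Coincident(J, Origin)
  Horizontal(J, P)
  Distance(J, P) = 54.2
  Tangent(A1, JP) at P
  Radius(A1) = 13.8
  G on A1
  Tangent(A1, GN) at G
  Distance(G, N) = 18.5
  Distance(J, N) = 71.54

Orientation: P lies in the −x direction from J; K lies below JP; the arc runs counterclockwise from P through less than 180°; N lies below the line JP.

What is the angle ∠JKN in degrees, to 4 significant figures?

124.4°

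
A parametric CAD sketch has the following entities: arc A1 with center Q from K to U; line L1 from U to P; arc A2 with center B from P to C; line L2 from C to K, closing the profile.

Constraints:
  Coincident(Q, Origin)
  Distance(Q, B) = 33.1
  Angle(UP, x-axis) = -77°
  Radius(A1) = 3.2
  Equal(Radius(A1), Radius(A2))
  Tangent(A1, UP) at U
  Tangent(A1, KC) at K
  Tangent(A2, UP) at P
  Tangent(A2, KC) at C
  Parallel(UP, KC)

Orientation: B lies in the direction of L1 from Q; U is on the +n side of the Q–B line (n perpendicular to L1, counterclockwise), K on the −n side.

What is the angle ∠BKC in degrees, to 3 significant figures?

5.52°

The slot axis is L1's direction at -77.0°, so u = (cos -77.0°, sin -77.0°) = (0.225, -0.974) and n = (−sin -77.0°, cos -77.0°) = (0.974, 0.225). Q is at the origin and B lies 33.1 along u from Q, so B = 33.1·u = (7.45, -32.3). Tangency of A1 to both parallel lines with radius 3.2 puts U and K at Q ± 3.2·n: U = (3.12, 0.720), K = (-3.12, -0.720). Equal radii place P and C the same way about B: P = B + 3.2·n = (10.6, -31.5), C = B − 3.2·n = (4.33, -33.0). Then cos ∠BKC = KB·KC / (|KB||KC|), giving 5.52°.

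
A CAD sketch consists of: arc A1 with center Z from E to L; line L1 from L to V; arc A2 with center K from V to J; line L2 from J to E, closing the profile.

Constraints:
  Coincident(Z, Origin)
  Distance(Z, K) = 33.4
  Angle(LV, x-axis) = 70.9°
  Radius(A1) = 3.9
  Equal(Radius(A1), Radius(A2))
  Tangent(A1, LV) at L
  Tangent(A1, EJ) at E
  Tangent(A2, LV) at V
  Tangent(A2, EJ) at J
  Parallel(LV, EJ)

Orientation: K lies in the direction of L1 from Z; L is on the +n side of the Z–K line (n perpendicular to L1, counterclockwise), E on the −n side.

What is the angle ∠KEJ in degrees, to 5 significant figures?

6.6601°

The slot axis is L1's direction at 70.9°, so u = (cos 70.9°, sin 70.9°) = (0.32722, 0.94495) and n = (−sin 70.9°, cos 70.9°) = (-0.94495, 0.32722). Z is at the origin and K lies 33.4 along u from Z, so K = 33.4·u = (10.929, 31.561). Tangency of A1 to both parallel lines with radius 3.9 puts L and E at Z ± 3.9·n: L = (-3.6853, 1.2761), E = (3.6853, -1.2761). Equal radii place V and J the same way about K: V = K + 3.9·n = (7.2438, 32.837), J = K − 3.9·n = (14.614, 30.285). Then cos ∠KEJ = EK·EJ / (|EK||EJ|), giving 6.6601°.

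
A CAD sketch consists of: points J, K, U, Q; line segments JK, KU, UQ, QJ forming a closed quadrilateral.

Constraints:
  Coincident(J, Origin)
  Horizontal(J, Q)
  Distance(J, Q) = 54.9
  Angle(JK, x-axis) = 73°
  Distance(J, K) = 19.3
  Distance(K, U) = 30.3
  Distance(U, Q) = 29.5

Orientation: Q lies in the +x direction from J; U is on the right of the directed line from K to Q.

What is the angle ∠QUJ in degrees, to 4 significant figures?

162.3°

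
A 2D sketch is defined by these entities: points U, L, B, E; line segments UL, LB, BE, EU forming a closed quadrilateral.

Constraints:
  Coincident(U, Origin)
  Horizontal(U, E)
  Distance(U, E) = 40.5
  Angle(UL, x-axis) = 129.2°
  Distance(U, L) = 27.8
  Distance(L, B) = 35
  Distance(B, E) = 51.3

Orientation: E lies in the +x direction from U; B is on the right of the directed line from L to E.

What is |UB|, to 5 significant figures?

15.524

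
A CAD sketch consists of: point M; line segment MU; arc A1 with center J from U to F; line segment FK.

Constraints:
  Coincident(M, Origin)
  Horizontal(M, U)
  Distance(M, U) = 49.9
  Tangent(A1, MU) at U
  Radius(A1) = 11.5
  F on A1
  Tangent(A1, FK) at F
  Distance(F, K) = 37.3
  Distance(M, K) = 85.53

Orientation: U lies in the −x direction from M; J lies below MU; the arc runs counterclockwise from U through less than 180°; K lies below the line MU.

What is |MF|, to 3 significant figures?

61.0

Checks: |JF| = 11.50 ✓; ∠(JF, FK) = 90.00° ✓; |FK| = 37.30 ✓; |MK| = 85.53 ✓.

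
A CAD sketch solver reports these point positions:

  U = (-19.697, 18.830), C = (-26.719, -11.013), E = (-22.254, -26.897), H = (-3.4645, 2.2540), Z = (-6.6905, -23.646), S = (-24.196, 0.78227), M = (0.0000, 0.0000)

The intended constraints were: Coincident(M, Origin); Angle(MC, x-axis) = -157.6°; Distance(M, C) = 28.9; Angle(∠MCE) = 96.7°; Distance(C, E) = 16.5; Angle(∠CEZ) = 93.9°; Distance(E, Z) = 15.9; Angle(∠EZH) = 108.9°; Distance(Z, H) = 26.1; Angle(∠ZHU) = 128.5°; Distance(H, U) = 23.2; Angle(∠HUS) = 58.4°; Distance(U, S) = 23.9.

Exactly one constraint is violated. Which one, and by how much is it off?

Distance(U, S) = 23.9 — off by 5.30.

M = (0.00, 0.00) ✓; MC at -157.6° ✓; |MC| = 28.90 ✓; ∠MCE = 96.70° ✓; |CE| = 16.50 ✓; ∠CEZ = 93.90° ✓; |EZ| = 15.90 ✓; ∠EZH = 108.9° ✓; |ZH| = 26.10 ✓; ∠ZHU = 128.5° ✓; |HU| = 23.20 ✓; ∠HUS = 58.40° ✓; |US| = 18.60 ✗.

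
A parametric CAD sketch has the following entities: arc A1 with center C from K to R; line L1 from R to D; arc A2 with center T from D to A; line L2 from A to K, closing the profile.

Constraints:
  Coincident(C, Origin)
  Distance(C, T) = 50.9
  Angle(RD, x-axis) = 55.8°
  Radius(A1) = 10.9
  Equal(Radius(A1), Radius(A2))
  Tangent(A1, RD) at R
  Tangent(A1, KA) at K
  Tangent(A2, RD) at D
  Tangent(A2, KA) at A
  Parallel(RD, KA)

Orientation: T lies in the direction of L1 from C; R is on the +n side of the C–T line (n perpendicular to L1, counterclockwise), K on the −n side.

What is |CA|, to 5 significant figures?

52.054

Tangency of A1 to both parallel lines with radius 10.9 puts R and K at C ± 10.9·n: R = (-9.0152, 6.1267), K = (9.0152, -6.1267). Equal radii place D and A the same way about T: D = T + 10.9·n = (19.595, 48.225), A = T − 10.9·n = (37.625, 35.972). Then |CA| = |A − C| = 52.054.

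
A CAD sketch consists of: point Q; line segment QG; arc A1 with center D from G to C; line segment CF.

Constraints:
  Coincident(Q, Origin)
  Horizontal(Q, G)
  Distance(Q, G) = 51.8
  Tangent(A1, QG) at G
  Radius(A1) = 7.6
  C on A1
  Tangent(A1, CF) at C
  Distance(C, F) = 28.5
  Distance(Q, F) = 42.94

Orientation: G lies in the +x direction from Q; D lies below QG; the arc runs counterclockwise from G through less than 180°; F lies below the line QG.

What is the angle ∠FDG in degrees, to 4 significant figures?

136.8°

Q is at the origin; Q and G share the same y with |QG| = 51.8 and G on the +x side, so G = (51.80, 0.000). Since A1 is tangent to QG there, DG ⟂ QG, so D = G + (0, -7.6) = (51.80, -7.600). Since DC ⟂ CF (tangency), |DF| = √(7.6² + 28.5²) = 29.50 regardless of where C sits on A1. So F lies on both circle(Q, 42.94) and circle(D, 29.50); the below-QG intersection is F = (31.59, -29.08). C is the foot of the tangent from F: C = (45.11, -3.995).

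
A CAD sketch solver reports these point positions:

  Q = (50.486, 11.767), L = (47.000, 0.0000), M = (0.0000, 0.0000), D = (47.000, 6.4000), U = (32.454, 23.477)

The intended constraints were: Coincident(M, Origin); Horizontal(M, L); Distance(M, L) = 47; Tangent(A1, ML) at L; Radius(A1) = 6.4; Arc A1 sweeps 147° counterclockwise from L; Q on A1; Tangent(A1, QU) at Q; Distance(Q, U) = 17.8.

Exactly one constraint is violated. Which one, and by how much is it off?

Distance(Q, U) = 17.8 — off by 3.70.

M = (0.00, 0.00) ✓; M.y = 0.00, L.y = 0.00 ✓; |ML| = 47.00 ✓; ∠(DL, LM) = 90.00° ✓; |DL| = 6.400 ✓; bearing(D→Q) − bearing(D→L) = 147.0° ✓; |DQ| = 6.400 ✓; ∠(DQ, QU) = 90.00° ✓; |QU| = 21.50 ✗.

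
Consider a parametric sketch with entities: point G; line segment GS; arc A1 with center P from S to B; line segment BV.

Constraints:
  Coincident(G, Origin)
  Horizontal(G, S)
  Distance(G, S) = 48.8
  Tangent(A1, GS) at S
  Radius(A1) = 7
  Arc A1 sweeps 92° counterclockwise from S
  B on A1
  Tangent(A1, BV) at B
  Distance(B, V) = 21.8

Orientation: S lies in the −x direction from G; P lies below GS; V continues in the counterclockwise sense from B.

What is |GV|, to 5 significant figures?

62.223

On A1, S sits at bearing 90° from P; a 92° counterclockwise sweep puts B at bearing 182°, so B = P + 7.0·(cos 182°, sin 182°) = (-55.796, -7.2443). Tangency of A1 to BV means the radius PB is perpendicular to BV, so BV runs along (−sin 182°, cos 182°); with |BV| = 21.8, V = (-55.035, -29.031). Then |GV| = |V − G| = 62.223.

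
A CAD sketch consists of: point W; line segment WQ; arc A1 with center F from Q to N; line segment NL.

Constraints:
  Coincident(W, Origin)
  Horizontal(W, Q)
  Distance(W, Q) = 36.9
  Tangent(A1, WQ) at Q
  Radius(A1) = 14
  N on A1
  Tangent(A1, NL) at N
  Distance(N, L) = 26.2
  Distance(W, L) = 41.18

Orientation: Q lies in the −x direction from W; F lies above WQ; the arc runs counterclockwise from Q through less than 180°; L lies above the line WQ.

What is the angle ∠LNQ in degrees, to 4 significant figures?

140.6°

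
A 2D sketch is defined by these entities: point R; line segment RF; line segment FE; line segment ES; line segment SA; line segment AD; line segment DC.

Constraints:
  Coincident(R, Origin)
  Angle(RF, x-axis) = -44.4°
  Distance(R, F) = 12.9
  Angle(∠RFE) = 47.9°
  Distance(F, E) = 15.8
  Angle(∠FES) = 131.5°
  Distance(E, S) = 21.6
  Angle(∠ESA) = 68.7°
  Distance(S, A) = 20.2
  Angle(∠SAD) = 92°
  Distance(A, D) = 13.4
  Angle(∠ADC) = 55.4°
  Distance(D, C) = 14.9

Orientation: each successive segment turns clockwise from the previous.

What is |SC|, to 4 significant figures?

9.728

R is at the origin; RF runs at -44.4° with length 12.9, so F = (9.217, -9.026). ∠RFE = 47.9° gives FE at -176.5° from the x-axis; with |FE| = 15.8, E = (-6.554, -9.990). ∠FES = 131.5° gives ES at 135.0° from the x-axis; with |ES| = 21.6, S = (-21.83, 5.283). ∠ESA = 68.7° gives SA at 23.70° from the x-axis; with |SA| = 20.2, A = (-3.331, 13.40). ∠SAD = 92.0° gives AD at -64.30° from the x-axis; with |AD| = 13.4, D = (2.480, 1.328). ∠ADC = 55.4° gives DC at 171.1° from the x-axis; with |DC| = 14.9, C = (-12.24, 3.633). Then |SC| = |C − S| = 9.728.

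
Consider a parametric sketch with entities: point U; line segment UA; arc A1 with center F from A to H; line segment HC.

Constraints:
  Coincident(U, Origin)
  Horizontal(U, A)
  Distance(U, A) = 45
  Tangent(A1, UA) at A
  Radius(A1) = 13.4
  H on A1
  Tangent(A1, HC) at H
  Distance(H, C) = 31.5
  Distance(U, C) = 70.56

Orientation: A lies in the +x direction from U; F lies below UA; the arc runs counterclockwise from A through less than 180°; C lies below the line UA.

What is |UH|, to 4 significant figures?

40.32

U is at the origin; UA is horizontal with |UA| = 45.0 and A on the +x side, so A = (45.00, 0.000). A1 meets UA tangentially, so FA is at right angles to UA, so F = A + (0, -13.4) = (45.00, -13.40). Since FH ⟂ HC (tangency), |FC| = √(13.4² + 31.5²) = 34.23 regardless of where H sits on A1. So C lies on both circle(U, 70.56) and circle(F, 34.23); the below-UA intersection is C = (52.88, -46.71). H is the foot of the tangent from C: H = (34.21, -21.34).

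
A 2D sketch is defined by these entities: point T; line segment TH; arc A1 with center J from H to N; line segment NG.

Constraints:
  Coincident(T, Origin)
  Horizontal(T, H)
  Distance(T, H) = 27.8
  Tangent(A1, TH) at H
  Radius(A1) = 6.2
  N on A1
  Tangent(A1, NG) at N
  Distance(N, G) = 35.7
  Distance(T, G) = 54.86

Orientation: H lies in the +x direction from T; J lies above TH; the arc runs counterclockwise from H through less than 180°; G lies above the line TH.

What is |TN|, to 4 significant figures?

34.50

Checks: |JN| = 6.200 ✓; ∠(JN, NG) = 90.00° ✓; |NG| = 35.70 ✓; |TG| = 54.86 ✓.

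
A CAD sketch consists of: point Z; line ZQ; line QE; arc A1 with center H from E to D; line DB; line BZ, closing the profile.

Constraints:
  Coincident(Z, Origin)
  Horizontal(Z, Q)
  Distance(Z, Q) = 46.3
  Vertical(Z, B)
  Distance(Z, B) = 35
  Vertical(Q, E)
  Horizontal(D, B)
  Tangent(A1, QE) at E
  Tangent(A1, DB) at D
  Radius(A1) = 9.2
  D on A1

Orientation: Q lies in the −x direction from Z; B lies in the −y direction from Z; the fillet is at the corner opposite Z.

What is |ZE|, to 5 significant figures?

53.003

The virtual corner opposite Z is at (-46.300, -35.000). Since A1 is tangent to QE there, HE ⟂ QE and since A1 is tangent to DB there, HD ⟂ DB, with radius 9.2, so the center H sits 9.2 in from both sides at H = (-37.100, -25.800). That places the tangent points at E = (-46.300, -25.800) on QE and D = (-37.100, -35.000) on DB. Then |ZE| = |E − Z| = 53.003.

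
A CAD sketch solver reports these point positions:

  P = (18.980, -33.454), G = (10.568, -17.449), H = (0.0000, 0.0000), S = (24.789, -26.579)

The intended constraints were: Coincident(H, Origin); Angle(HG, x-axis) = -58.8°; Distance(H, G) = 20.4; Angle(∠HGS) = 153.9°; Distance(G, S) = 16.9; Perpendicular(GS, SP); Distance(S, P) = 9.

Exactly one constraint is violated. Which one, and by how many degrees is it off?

Perpendicular(GS, SP) — off by 7.50°.

H = (0.00, 0.00) ✓; HG at -58.80° ✓; |HG| = 20.40 ✓; ∠HGS = 153.9° ✓; |GS| = 16.90 ✓; ∠(GS, SP) = 97.50° ✗; |SP| = 9.001 ✓.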